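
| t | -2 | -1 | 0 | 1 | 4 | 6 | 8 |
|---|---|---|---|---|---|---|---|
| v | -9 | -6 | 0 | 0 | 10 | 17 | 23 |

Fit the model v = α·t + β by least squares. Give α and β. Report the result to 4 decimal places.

From the data, Σt·t = 122, Σt = 16, Σ1 = 7.
And Σt·v = 350, Σv = 35.
AᵀA·[α, β]ᵀ = Aᵀv becomes [[122, 16]; [16, 7]]·[α, β]ᵀ = [350, 35]ᵀ.
det = 122·7 − 16² = 598.
α = (350·7 − 16·35)/598 = 945/299; β = (122·35 − 16·350)/598 = -665/299.

α = 3.1605, β = -2.2241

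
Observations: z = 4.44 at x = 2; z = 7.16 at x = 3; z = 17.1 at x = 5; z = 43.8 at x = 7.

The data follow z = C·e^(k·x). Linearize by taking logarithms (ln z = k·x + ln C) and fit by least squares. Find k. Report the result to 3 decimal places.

Taking logs, ln z = k·x + ln C, so regress ln z on x.
AᵀA = [[87.0000, 17.0000]; [17.0000, 4]], rhs = [49.5397, 10.0779]ᵀ  (here Σx = 17.0000, Σ(x)² = 87.0000, Σln z = 10.0779, Σx·ln z = 49.5397).
Δ = 87.0000·4 − (17.0000)² = 59.0000; k = (49.5397·4 − 17.0000·10.0779)/59.0000 = 0.45483, ln C = (87.0000·10.0779 − 17.0000·49.5397)/59.0000 = 0.58646.

k = 0.455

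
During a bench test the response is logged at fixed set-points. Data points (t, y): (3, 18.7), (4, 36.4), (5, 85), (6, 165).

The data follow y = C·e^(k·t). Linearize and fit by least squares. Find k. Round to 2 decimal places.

k = 0.74

Let Y = ln y. Fitting Y = k·t + ln C by least squares:
Σt = 18.0000, Σ(t)² = 86.0000, Σln y = 16.0717, Σt·ln y = 76.0128.
Normal system: [[86.0000, 18.0000]; [18.0000, 4]]·[k, ln C]ᵀ = [76.0128, 16.0717]ᵀ.
Slope k = (n·Σt·ln y − Σt·Σln y)/(n·Σ(t)² − (Σt)²) = (4·76.0128 − 18.0000·16.0717)/20.0000 = 0.73803; ln C = (Σln y − k·Σt)/n = 0.69677.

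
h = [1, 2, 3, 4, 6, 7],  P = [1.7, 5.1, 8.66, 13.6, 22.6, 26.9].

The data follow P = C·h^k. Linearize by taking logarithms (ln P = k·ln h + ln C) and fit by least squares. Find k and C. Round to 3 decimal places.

With ln Pᵢ as the transformed response and ln hᵢ as the regressor:
XᵀX = [[10.6062, 6.9157]; [6.9157, 6]], rhs = [19.1120, 13.3387]ᵀ  (here Σln h = 6.9157, Σ(ln h)² = 10.6062, Σln P = 13.3387, Σln h·ln P = 19.1120).
Solving (det = 15.8099): k = 1.41843, ln C = 0.58821, so C = exp(0.58821) = 1.80077.

k = 1.418, C = 1.801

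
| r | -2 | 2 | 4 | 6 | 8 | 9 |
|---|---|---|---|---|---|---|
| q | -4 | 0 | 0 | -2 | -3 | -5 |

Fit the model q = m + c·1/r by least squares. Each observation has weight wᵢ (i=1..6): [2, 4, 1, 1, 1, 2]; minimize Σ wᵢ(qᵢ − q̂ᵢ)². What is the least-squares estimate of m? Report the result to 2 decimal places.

Forming XᵀWX = [[11, 127/72]; [127/72, 8453/5184]] and XᵀWq = [-23, 157/72]ᵀ gives XᵀWX·[m, c]ᵀ = XᵀWq.
Δ = 11·(8453/5184) − (127/72)² = 12809/864.
m = ((-23)·(8453/5184) − (127/72)·(157/72))/(12809/864) = -107179/38427; c = (11·(157/72) − (127/72)·(-23))/(12809/864) = 55776/12809.

m = -2.79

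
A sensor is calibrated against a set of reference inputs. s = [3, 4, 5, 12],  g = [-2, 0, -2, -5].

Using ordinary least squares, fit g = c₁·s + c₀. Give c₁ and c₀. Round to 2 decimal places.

c₁ = -0.44, c₀ = 0.39

From the data, Σs·s = 194, Σs = 24, Σ1 = 4.
Moment sums: Σs·g = -76, Σg = -9.
Normal equations: [[194, 24]; [24, 4]]·[c₁, c₀]ᵀ = [-76, -9]ᵀ.
Eliminating c₀: 4·(row 1) − 24·(row 2) gives 200·c₁ = 4·(-76) − 24·(-9) = -88, so c₁ = -11/25.
Then c₀ = ((-9) − 24·(-11/25))/4 = 39/100.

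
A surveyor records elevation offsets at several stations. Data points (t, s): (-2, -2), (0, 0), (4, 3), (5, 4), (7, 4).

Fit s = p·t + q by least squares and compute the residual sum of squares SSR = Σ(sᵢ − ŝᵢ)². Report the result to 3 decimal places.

SSR = 1.328

Compute the Gram sums: Σt·t = 94, Σt = 14, Σ1 = 5.
Moment sums: Σt·s = 64, Σs = 9.
det = 94·5 − 14² = 274.
p = (64·5 − 14·9)/274 = 97/137; q = (94·9 − 14·64)/274 = -25/137.
Residuals: -55/137, 25/137, 48/137, 88/137, -106/137; SSR = 182/137.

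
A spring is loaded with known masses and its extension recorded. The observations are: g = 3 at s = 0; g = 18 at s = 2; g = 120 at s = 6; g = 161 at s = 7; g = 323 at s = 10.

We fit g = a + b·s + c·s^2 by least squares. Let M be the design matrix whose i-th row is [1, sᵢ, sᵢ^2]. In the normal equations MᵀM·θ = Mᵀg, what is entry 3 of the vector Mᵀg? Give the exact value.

Entry 3 ↔ basis s^2, so (Mᵀg)_{3} = Σᵢ (s^2)·gᵢ = (0)·(3) + (4)·(18) + (36)·(120) + (49)·(161) + (100)·(323) = 44581.

44581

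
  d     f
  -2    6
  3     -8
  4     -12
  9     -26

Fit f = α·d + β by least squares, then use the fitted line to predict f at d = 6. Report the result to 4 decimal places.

f̂ = -17.2951

Normal-equation sums: Σd·d = 110, Σd = 14, Σ1 = 4.
And Σd·f = -318, Σf = -40.
Normal equations: [[110, 14]; [14, 4]]·[α, β]ᵀ = [-318, -40]ᵀ.
det = 110·4 − 14² = 244.
α = ((-318)·4 − 14·(-40))/244 = -178/61; β = (110·(-40) − 14·(-318))/244 = 13/61.
At d = 6: f̂ = (-178/61)·(6) + (13/61)·(1) = -1055/61.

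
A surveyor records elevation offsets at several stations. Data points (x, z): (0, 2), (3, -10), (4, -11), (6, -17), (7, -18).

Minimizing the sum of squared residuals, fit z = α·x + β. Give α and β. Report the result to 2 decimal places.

Sums needed: Σx·x = 110, Σx = 20, Σ1 = 5.
Moment sums: Σx·z = -302, Σz = -54.
Normal equations: [[110, 20]; [20, 5]]·[α, β]ᵀ = [-302, -54]ᵀ.
Eliminating β: 5·(row 1) − 20·(row 2) gives 150·α = 5·(-302) − 20·(-54) = -430, so α = -43/15.
Then β = ((-54) − 20·(-43/15))/5 = 2/3.

α = -2.87, β = 0.67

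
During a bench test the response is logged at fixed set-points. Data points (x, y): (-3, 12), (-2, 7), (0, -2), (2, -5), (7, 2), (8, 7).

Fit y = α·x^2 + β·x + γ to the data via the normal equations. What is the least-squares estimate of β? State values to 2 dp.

From the data, Σx^2·x^2 = 6610, Σx^2·x = 828, Σx^2 = 130, Σx·x = 130, Σx = 12, Σ1 = 6.
Right-hand side: Σx^2·y = 662, Σx·y = 10, Σy = 21.
Normal equations: [[6610, 828, 130]; [828, 130, 12]; [130, 12, 6]]·[α, β, γ]ᵀ = [662, 10, 21]ᵀ.
Solving the 3×3 system (Gaussian elimination) gives α = 60177/119204, β = -89611/29801, γ = -169733/119204.

β = -3.01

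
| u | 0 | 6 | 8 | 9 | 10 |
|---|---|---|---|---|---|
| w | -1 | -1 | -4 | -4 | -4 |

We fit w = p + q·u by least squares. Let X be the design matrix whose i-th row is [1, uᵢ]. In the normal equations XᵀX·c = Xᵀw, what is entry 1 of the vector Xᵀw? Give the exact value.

-14

Entry 1 ↔ basis 1, so (Xᵀw)_{1} = Σᵢ wᵢ = (1)·(-1) + (1)·(-1) + (1)·(-4) + (1)·(-4) + (1)·(-4) = -14.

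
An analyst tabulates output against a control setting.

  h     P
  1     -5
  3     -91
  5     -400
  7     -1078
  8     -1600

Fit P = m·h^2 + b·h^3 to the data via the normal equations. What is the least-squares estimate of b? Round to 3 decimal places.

Compute the Gram sums: Σh^2·h^2 = 7204, Σh^2·h^3 = 52944, Σh^3·h^3 = 396148.
For MᵀP: Σh^2·P = -166046, Σh^3·P = -1241416.
So MᵀM·[m, b]ᵀ = MᵀP: [[7204, 52944]; [52944, 396148]]·[m, b]ᵀ = [-166046, -1241416]ᵀ.
det = 7204·396148 − 52944² = 50783056.
m = ((-166046)·396148 − 52944·(-1241416))/50783056 = -6657763/6347882; b = (7204·(-1241416) − 52944·(-166046))/50783056 = -9501340/3173941.

b = -2.994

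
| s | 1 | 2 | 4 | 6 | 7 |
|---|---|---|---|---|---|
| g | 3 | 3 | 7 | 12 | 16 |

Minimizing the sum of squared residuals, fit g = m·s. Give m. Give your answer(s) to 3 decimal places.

Setting ∂/∂m … = 0 gives: 106·m = 221.
Hence m = 221 / 106 ≈ 2.08491.

m = 2.085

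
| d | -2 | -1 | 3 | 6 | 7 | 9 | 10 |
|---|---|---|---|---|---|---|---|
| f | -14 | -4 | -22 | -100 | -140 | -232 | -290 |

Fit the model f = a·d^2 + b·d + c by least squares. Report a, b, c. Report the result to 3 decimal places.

Forming AᵀA = [[20356, 2306, 280]; [2306, 280, 32]; [280, 32, 7]] and Aᵀf = [-58510, -6602, -802]ᵀ gives AᵀA·[a, b, c]ᵀ = Aᵀf.
Row-reducing yields a = -33835/11123, b = 6605/4767, c = 25706/33369.

a = -3.042, b = 1.386, c = 0.770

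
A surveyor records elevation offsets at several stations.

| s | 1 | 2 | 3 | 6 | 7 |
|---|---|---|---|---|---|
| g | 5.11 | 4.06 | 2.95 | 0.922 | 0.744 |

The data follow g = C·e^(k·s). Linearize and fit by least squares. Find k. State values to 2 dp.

With ln gᵢ as the transformed response and sᵢ as the regressor:
Over the data: Σs = 19.0000, Σ(s)² = 99.0000, Σln g = 3.7373, Σs·ln g = 5.1217.
Normal system: [[99.0000, 19.0000]; [19.0000, 5]]·[k, ln C]ᵀ = [5.1217, 3.7373]ᵀ.
Solving (det = 134.0000): k = -0.33880, ln C = 2.03490.

k = -0.34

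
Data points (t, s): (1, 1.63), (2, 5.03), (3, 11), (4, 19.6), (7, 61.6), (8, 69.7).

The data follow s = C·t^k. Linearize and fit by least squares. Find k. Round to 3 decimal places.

k = 1.857

Let Y = ln s. Fitting Y = k·ln t + ln C by least squares:
Σln t = 7.2034, Σ(ln t)² = 11.7199, Σln s = 15.8423, Σln t·ln s = 24.7230.
Equations: 11.7199·k + 7.2034·ln C = 24.7230;  7.2034·k + 6·ln C = 15.8423.
Δ = 11.7199·6 − (7.2034)² = 18.4301; k = (24.7230·6 − 7.2034·15.8423)/18.4301 = 1.85674, ln C = (11.7199·15.8423 − 7.2034·24.7230)/18.4301 = 0.41124.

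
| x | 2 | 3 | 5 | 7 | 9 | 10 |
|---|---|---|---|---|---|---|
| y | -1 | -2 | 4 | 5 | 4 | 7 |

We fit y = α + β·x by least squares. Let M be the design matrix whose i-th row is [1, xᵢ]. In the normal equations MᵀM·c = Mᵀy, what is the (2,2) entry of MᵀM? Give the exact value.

Row 2 ↔ basis x, column 2 ↔ basis x, so (MᵀM)_{2,2} = Σᵢ (x)·(x) = (2)·(2) + (3)·(3) + (5)·(5) + (7)·(7) + (9)·(9) + (10)·(10) = 268.

268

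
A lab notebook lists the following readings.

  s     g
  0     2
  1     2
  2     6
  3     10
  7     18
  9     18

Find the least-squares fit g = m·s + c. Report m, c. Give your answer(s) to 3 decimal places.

m = 2.000, c = 2.000

Normal-equation sums: Σs·s = 144, Σs = 22, Σ1 = 6.
For Xᵀg: Σs·g = 332, Σg = 56.
Eliminating c: 6·(row 1) − 22·(row 2) gives 380·m = 6·332 − 22·56 = 760, so m = 2.
Then c = (56 − 22·2)/6 = 2.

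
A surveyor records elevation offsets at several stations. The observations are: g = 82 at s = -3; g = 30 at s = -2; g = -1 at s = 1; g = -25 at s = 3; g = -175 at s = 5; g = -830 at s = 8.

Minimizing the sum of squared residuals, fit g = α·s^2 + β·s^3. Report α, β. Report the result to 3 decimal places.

From the data, Σs^2·s^2 = 4900, Σs^2·s^3 = 35862, Σs^3·s^3 = 279292.
And Σs^2·g = -56863, Σs^3·g = -449965.
Normal equations: [[4900, 35862]; [35862, 279292]]·[α, β]ᵀ = [-56863, -449965]ᵀ.
Determinant 4900·279292 − 35862² = 82447756.
α = ((-56863)·279292 − 35862·(-449965))/82447756 = 127631917/41223878; β = (4900·(-449965) − 35862·(-56863))/82447756 = -82803797/41223878.

α = 3.096, β = -2.009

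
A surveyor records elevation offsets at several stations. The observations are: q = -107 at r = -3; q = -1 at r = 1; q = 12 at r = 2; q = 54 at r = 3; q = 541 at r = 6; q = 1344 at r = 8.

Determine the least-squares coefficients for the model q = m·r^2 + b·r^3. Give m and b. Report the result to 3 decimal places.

The normal equations are: 5571·m + 40577·b = 105062;  40577·m + 310323·b = 809426.
det = 5571·310323 − 40577² = 82316504.
m = (105062·310323 − 40577·809426)/82316504 = -30115472/10289563; b = (5571·809426 − 40577·105062)/82316504 = 30776434/10289563.

m = -2.927, b = 2.991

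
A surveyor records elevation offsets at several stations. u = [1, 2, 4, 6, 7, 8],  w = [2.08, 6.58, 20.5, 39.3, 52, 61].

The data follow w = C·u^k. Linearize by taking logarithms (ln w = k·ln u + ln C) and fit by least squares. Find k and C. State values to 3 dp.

k = 1.636, C = 2.101

Linearized form: ln w = k·ln u + ln C. From the 6 transformed points,
Over the data: Σln u = 7.8966, Σ(ln u)² = 13.7233, Σln w = 17.3702, Σln u·ln w = 28.3081.
Normal system: [[13.7233, 7.8966]; [7.8966, 6]]·[k, ln C]ᵀ = [28.3081, 17.3702]ᵀ.
Slope k = (n·Σln u·ln w − Σln u·Σln w)/(n·Σ(ln u)² − (Σln u)²) = (6·28.3081 − 7.8966·17.3702)/19.9843 = 1.63550; ln C = (Σln w − k·Σln u)/n = 0.74255, so C = exp(0.74255) = 2.10130.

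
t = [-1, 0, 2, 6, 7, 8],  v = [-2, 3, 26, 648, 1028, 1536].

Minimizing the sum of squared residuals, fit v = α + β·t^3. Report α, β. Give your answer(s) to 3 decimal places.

From the data, Σ1 = 6, Σt^3 = 1078, Σt^3·t^3 = 426514.
Right-hand side: Σv = 3239, Σt^3·v = 1279214.
MᵀM·[α, β]ᵀ = Mᵀv becomes [[6, 1078]; [1078, 426514]]·[α, β]ᵀ = [3239, 1279214]ᵀ.
det = 6·426514 − 1078² = 1397000.
α = (3239·426514 − 1078·1279214)/1397000 = 113007/63500; β = (6·1279214 − 1078·3239)/1397000 = 2091821/698500.

α = 1.780, β = 2.995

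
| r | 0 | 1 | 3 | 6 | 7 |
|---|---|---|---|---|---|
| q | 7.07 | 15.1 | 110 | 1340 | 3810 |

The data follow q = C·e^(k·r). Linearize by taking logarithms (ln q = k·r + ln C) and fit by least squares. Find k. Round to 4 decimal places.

k = 0.8968

Let Y = ln q. Fitting Y = k·r + ln C by least squares:
AᵀA = [[95.0000, 17.0000]; [17.0000, 5]], rhs = [117.7364, 24.8168]ᵀ  (here Σr = 17.0000, Σ(r)² = 95.0000, Σln q = 24.8168, Σr·ln q = 117.7364).
Δ = 95.0000·5 − (17.0000)² = 186.0000; k = (117.7364·5 − 17.0000·24.8168)/186.0000 = 0.89675, ln C = (95.0000·24.8168 − 17.0000·117.7364)/186.0000 = 1.91442.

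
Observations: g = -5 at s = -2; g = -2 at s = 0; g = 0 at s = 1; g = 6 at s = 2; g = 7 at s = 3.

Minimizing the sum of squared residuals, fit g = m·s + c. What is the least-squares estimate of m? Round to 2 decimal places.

m = 2.58

With design matrix A, AᵀA = [[18, 4]; [4, 5]] and Aᵀg = [43, 6]ᵀ.
Determinant 18·5 − 4² = 74.
m = (43·5 − 4·6)/74 = 191/74; c = (18·6 − 4·43)/74 = -32/37.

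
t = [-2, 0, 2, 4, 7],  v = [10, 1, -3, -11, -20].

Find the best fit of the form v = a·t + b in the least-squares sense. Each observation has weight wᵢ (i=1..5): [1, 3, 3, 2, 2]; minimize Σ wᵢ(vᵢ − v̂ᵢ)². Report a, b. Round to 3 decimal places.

a = -3.181, b = 2.245

Entries of MᵀWM: Σwᵢ·t·t = 146, Σwᵢ·t = 26, Σwᵢ·1 = 11.
Moment sums: Σwᵢ·t·v = -406, Σwᵢ·v = -58.
So MᵀWM·[a, b]ᵀ = MᵀWv: [[146, 26]; [26, 11]]·[a, b]ᵀ = [-406, -58]ᵀ.
Eliminating b: 11·(row 1) − 26·(row 2) gives 930·a = 11·(-406) − 26·(-58) = -2958, so a = -493/155.
Then b = ((-58) − 26·(-493/155))/11 = 348/155.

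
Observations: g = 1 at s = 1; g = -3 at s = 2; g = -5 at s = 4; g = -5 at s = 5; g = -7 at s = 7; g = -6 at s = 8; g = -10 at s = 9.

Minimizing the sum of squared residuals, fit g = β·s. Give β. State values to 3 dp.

Setting ∂/∂β … = 0 gives: 240·β = -237.
β = (-237)/240 = -0.9875.

β = -0.988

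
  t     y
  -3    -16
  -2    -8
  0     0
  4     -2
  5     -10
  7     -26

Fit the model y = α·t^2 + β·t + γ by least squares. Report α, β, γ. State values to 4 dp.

With design matrix M, MᵀM = [[3379, 497, 103]; [497, 103, 11]; [103, 11, 6]] and Mᵀy = [-1732, -176, -62]ᵀ.
Solving the 3×3 system (Gaussian elimination) gives α = -564/601, β = 1646/601, γ = 454/601.

α = -0.9384, β = 2.7388, γ = 0.7554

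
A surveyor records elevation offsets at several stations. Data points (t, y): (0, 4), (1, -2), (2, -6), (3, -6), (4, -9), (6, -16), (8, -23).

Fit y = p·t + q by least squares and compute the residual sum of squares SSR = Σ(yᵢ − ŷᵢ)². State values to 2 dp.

AᵀA·[p, q]ᵀ = Aᵀy reads: 130·p + 24·q = -348;  24·p + 7·q = -58.
(Σt·t = 130, Σt = 24, Σ1 = 7, Σt·y = -348, Σy = -58.)
Determinant 130·7 − 24² = 334.
p = ((-348)·7 − 24·(-58))/334 = -522/167; q = (130·(-58) − 24·(-348))/334 = 406/167.
Residuals: 262/167, -218/167, -364/167, 158/167, 179/167, 54/167, -71/167; SSR = 1878/167.

SSR = 11.25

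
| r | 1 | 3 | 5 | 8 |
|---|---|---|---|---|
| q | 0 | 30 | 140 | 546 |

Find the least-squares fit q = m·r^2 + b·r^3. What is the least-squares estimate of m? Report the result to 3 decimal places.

m = 0.566

The normal system XᵀX·[m, b]ᵀ = Xᵀq is [[4803, 36137]; [36137, 278499]]·[m, b]ᵀ = [38714, 297862]ᵀ.
Eliminating b: 278499·(row 1) − 36137·(row 2) gives 31747928·m = 278499·38714 − 36137·297862 = 17971192, so m = 2246399/3968491.
Then b = (297862 − 36137·(2246399/3968491))/278499 = 3952921/3968491.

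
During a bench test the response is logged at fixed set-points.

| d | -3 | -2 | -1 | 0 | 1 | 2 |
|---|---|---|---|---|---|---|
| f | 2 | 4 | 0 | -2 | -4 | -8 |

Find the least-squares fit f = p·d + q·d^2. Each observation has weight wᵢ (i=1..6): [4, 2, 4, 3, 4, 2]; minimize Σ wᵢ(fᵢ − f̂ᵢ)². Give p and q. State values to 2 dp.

Sums needed: Σwᵢ·d·d = 60, Σwᵢ·d·d^2 = -108, Σwᵢ·d^2·d^2 = 396.
Right-hand side: Σwᵢ·d·f = -88, Σwᵢ·d^2·f = 24.
AᵀWA·[p, q]ᵀ = AᵀWf becomes [[60, -108]; [-108, 396]]·[p, q]ᵀ = [-88, 24]ᵀ.
Δ = 60·396 − (-108)² = 12096.
p = ((-88)·396 − (-108)·24)/12096 = -8/3; q = (60·24 − (-108)·(-88))/12096 = -2/3.

p = -2.67, q = -0.67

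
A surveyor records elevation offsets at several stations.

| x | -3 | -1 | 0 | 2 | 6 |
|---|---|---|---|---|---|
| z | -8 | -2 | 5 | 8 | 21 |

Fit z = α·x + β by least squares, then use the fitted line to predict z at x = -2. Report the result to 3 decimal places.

ẑ = -4.103

Setting ∂/∂α … = 0 gives: 50·α + 4·β = 168;  4·α + 5·β = 24.
Eliminating β: 5·(row 1) − 4·(row 2) gives 234·α = 5·168 − 4·24 = 744, so α = 124/39.
Then β = (24 − 4·(124/39))/5 = 88/39.
At x = -2: ẑ = (124/39)·(-2) + (88/39)·(1) = -160/39.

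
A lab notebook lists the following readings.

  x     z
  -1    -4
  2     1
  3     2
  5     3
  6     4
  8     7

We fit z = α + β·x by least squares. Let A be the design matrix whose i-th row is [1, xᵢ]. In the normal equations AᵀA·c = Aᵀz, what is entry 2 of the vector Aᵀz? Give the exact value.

Entry 2 ↔ basis x, so (Aᵀz)_{2} = Σᵢ (x)·zᵢ = (-1)·(-4) + (2)·(1) + (3)·(2) + (5)·(3) + (6)·(4) + (8)·(7) = 107.

107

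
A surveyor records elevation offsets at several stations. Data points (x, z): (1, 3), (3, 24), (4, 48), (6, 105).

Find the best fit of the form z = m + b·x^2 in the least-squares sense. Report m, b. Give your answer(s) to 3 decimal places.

m = -0.533, b = 2.938

From the data, Σ1 = 4, Σx^2 = 62, Σx^2·x^2 = 1634.
Moment sums: Σz = 180, Σx^2·z = 4767.
So MᵀM·[m, b]ᵀ = Mᵀz: [[4, 62]; [62, 1634]]·[m, b]ᵀ = [180, 4767]ᵀ.
Δ = 4·1634 − 62² = 2692.
m = (180·1634 − 62·4767)/2692 = -717/1346; b = (4·4767 − 62·180)/2692 = 1977/673.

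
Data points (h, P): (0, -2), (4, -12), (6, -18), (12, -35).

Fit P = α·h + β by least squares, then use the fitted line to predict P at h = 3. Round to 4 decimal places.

XᵀX·[α, β]ᵀ = XᵀP reads: 196·α + 22·β = -576;  22·α + 4·β = -67.
Δ = 196·4 − 22² = 300.
α = ((-576)·4 − 22·(-67))/300 = -83/30; β = (196·(-67) − 22·(-576))/300 = -23/15.
At h = 3: P̂ = (-83/30)·(3) + (-23/15)·(1) = -59/6.

P̂ = -9.8333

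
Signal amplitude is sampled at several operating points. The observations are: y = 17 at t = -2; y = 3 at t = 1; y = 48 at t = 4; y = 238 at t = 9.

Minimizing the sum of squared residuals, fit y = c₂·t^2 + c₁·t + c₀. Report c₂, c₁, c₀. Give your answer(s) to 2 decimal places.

Compute the Gram sums: Σt^2·t^2 = 6834, Σt^2·t = 786, Σt^2 = 102, Σt·t = 102, Σt = 12, Σ1 = 4.
Moment sums: Σt^2·y = 20117, Σt·y = 2303, Σy = 306.
So XᵀX·[c₂, c₁, c₀]ᵀ = Xᵀy: [[6834, 786, 102]; [786, 102, 12]; [102, 12, 4]]·[c₂, c₁, c₀]ᵀ = [20117, 2303, 306]ᵀ.
Inverting the 3×3 Gram matrix, [c₂, c₁, c₀]ᵀ = [8218/2721, -5335/5442, 2200/907]ᵀ.

c₂ = 3.02, c₁ = -0.98, c₀ = 2.43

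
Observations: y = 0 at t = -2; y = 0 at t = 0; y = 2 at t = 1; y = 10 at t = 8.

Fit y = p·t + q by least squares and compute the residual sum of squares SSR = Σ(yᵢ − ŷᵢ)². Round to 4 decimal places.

Setting ∂/∂p … = 0 gives: 69·p + 7·q = 82;  7·p + 4·q = 12.
det = 69·4 − 7² = 227.
p = (82·4 − 7·12)/227 = 244/227; q = (69·12 − 7·82)/227 = 254/227.
Residuals: 234/227, -254/227, -44/227, 64/227; SSR = 552/227.

SSR = 2.4317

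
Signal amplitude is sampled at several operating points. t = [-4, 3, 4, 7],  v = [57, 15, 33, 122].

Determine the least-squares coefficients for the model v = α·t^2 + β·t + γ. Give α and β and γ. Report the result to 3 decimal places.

With design matrix M, MᵀM = [[2994, 370, 90]; [370, 90, 10]; [90, 10, 4]] and Mᵀv = [7553, 803, 227]ᵀ.
Row-reducing yields α = 12481/4196, β = -63199/20980, γ = -2775/1049.

α = 2.974, β = -3.012, γ = -2.645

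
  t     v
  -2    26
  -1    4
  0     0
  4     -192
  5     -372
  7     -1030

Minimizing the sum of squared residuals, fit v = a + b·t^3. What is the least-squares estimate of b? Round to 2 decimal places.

b = -3.00

Sums needed: Σ1 = 6, Σt^3 = 523, Σt^3·t^3 = 137435.
Right-hand side: Σv = -1564, Σt^3·v = -412290.
det = 6·137435 − 523² = 551081.
a = ((-1564)·137435 − 523·(-412290))/551081 = 679330/551081; b = (6·(-412290) − 523·(-1564))/551081 = -1655768/551081.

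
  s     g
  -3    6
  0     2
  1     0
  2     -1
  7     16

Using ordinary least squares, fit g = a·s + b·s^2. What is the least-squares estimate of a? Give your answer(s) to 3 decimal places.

a = -0.794

The normal equations are: 63·a + 325·b = 92;  325·a + 2499·b = 834.
(Σs·s = 63, Σs·s^2 = 325, Σs^2·s^2 = 2499, Σs·g = 92, Σs^2·g = 834.)
Determinant 63·2499 − 325² = 51812.
a = (92·2499 − 325·834)/51812 = -20571/25906; b = (63·834 − 325·92)/51812 = 11321/25906.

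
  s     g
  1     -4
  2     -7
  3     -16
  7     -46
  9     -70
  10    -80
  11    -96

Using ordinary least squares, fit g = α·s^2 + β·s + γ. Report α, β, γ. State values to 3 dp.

MᵀM·[α, β, γ]ᵀ = Mᵀg reads: 33701·α + 3439·β + 365·γ = -27716;  3439·α + 365·β + 43·γ = -2874;  365·α + 43·β + 7·γ = -319.
Solving the 3×3 system (Gaussian elimination) gives α = -20389/41118, β = -65423/20559, γ = -209/1246.

α = -0.496, β = -3.182, γ = -0.168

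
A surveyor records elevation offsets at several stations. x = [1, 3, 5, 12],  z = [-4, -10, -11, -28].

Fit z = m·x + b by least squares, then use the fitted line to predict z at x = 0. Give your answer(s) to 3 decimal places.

ẑ = -2.044

MᵀM·[m, b]ᵀ = Mᵀz reads: 179·m + 21·b = -425;  21·m + 4·b = -53.
(Σx·x = 179, Σx = 21, Σ1 = 4, Σx·z = -425, Σz = -53.)
Eliminating b: 4·(row 1) − 21·(row 2) gives 275·m = 4·(-425) − 21·(-53) = -587, so m = -587/275.
Then b = ((-53) − 21·(-587/275))/4 = -562/275.
At x = 0: ẑ = (-587/275)·(0) + (-562/275)·(1) = -562/275.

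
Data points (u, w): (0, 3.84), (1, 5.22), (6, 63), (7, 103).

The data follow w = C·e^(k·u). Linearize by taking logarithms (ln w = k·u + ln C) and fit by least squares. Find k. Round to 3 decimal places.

k = 0.479

Linearized form: ln w = k·u + ln C. From the 4 transformed points,
AᵀA = [[86.0000, 14.0000]; [14.0000, 4]], rhs = [58.9544, 11.7758]ᵀ  (here Σu = 14.0000, Σ(u)² = 86.0000, Σln w = 11.7758, Σu·ln w = 58.9544).
Slope k = (n·Σu·ln w − Σu·Σln w)/(n·Σ(u)² − (Σu)²) = (4·58.9544 − 14.0000·11.7758)/148.0000 = 0.47943; ln C = (Σln w − k·Σu)/n = 1.26595.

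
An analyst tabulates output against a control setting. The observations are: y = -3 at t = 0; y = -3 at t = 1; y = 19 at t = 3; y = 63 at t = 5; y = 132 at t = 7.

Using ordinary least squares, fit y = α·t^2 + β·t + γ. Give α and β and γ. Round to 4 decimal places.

α = 3.0133, β = -1.7444, γ = -3.4409

Compute the Gram sums: Σt^2·t^2 = 3108, Σt^2·t = 496, Σt^2 = 84, Σt·t = 84, Σt = 16, Σ1 = 5.
Right-hand side: Σt^2·y = 8211, Σt·y = 1293, Σy = 208.
Normal equations: [[3108, 496, 84]; [496, 84, 16]; [84, 16, 5]]·[α, β, γ]ᵀ = [8211, 1293, 208]ᵀ.
Row-reducing yields α = 15199/5044, β = -8799/5044, γ = -4339/1261.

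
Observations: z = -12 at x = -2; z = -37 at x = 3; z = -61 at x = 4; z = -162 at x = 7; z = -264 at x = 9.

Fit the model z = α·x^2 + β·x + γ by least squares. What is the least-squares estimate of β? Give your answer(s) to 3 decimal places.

Setting ∂/∂α … = 0 gives: 9315·α + 1155·β + 159·γ = -30679;  1155·α + 159·β + 21·γ = -3841;  159·α + 21·β + 5·γ = -536.
Solving the 3×3 system (Gaussian elimination) gives α = -158959/53466, β = -15245/7638, γ = -2004/469.

β = -1.996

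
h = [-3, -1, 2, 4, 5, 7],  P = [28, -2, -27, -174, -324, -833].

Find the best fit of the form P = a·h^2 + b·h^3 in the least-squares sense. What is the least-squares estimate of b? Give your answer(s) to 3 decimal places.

Normal-equation sums: Σh^2·h^2 = 3380, Σh^2·h^3 = 20744, Σh^3·h^3 = 138164.
For XᵀP: Σh^2·P = -51559, Σh^3·P = -338325.
So XᵀX·[a, b]ᵀ = XᵀP: [[3380, 20744]; [20744, 138164]]·[a, b]ᵀ = [-51559, -338325]ᵀ.
Eliminating b: 138164·(row 1) − 20744·(row 2) gives 36680784·a = 138164·(-51559) − 20744·(-338325) = -105383876, so a = -26345969/9170196.
Then b = ((-338325) − 20744·(-26345969/9170196))/138164 = -18499651/9170196.

b = -2.017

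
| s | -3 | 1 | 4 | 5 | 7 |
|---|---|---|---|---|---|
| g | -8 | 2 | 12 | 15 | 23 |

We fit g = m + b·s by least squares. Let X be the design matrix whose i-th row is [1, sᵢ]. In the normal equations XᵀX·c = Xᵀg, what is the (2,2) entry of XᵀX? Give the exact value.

100

Row 2 ↔ basis s, column 2 ↔ basis s, so (XᵀX)_{2,2} = Σᵢ (s)·(s) = (-3)·(-3) + (1)·(1) + (4)·(4) + (5)·(5) + (7)·(7) = 100.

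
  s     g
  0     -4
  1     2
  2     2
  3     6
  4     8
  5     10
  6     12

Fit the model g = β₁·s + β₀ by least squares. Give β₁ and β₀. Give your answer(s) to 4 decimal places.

β₁ = 2.5000, β₀ = -2.3571

With design matrix A, AᵀA = [[91, 21]; [21, 7]] and Aᵀg = [178, 36]ᵀ.
Δ = 91·7 − 21² = 196.
β₁ = (178·7 − 21·36)/196 = 5/2; β₀ = (91·36 − 21·178)/196 = -33/14.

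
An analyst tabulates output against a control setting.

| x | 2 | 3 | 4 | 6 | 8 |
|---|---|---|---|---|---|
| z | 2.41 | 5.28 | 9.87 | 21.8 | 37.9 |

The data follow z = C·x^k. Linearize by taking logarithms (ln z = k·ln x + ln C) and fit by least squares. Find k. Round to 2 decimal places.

Linearized form: ln z = k·ln x + ln C. From the 5 transformed points,
Over the data: Σln x = 7.0493, Σ(ln x)² = 11.1437, Σln z = 11.5499, Σln x·ln z = 18.6924.
Normal system: [[11.1437, 7.0493]; [7.0493, 5]]·[k, ln C]ᵀ = [18.6924, 11.5499]ᵀ.
Δ = 11.1437·5 − (7.0493)² = 6.0265; k = (18.6924·5 − 7.0493·11.5499)/6.0265 = 1.99843, ln C = (11.1437·11.5499 − 7.0493·18.6924)/6.0265 = -0.50750.

k = 2.00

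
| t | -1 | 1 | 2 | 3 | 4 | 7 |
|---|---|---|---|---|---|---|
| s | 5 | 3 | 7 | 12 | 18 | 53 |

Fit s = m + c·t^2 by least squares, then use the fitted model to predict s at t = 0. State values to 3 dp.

AᵀA·[m, c]ᵀ = Aᵀs reads: 6·m + 80·c = 98;  80·m + 2756·c = 3029.
(Σ1 = 6, Σt^2 = 80, Σt^2·t^2 = 2756, Σs = 98, Σt^2·s = 3029.)
det = 6·2756 − 80² = 10136.
m = (98·2756 − 80·3029)/10136 = 3471/1267; c = (6·3029 − 80·98)/10136 = 5167/5068.
At t = 0: ŝ = (3471/1267)·(1) + (5167/5068)·(0) = 3471/1267.

ŝ = 2.740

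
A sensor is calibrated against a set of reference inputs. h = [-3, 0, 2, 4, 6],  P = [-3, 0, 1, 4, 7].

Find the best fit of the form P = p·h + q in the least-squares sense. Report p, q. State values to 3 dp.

Compute the Gram sums: Σh·h = 65, Σh = 9, Σ1 = 5.
And Σh·P = 69, ΣP = 9.
AᵀA·[p, q]ᵀ = AᵀP becomes [[65, 9]; [9, 5]]·[p, q]ᵀ = [69, 9]ᵀ.
Eliminating q: 5·(row 1) − 9·(row 2) gives 244·p = 5·69 − 9·9 = 264, so p = 66/61.
Then q = (9 − 9·(66/61))/5 = -9/61.

p = 1.082, q = -0.148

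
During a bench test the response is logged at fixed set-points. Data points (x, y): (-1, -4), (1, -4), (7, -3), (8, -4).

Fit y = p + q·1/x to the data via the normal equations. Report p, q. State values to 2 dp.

p = -3.75, q = 0.04

The normal system AᵀA·[p, q]ᵀ = Aᵀy is [[4, 15/56]; [15/56, 6385/3136]]·[p, q]ᵀ = [-15, -13/14]ᵀ.
Eliminating q: (6385/3136)·(row 1) − (15/56)·(row 2) gives (25315/3136)·p = (6385/3136)·(-15) − (15/56)·(-13/14) = -94995/3136, so p = -18999/5063.
Then q = ((-13/14) − (15/56)·(-18999/5063))/(6385/3136) = 952/25315.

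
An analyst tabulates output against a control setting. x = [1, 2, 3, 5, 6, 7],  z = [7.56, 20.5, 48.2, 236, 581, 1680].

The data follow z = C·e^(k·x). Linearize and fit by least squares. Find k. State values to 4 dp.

With ln zᵢ as the transformed response and xᵢ as the regressor:
Σx = 24.0000, Σ(x)² = 124.0000, Σln z = 28.1738, Σx·ln z = 137.1833.
Equations: 124.0000·k + 24.0000·ln C = 137.1833;  24.0000·k + 6·ln C = 28.1738.
Solving (det = 168.0000): k = 0.87458, ln C = 1.19732.

k = 0.8746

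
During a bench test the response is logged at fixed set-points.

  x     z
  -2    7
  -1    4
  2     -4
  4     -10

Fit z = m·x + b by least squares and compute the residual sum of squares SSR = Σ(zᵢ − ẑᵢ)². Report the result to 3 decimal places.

Compute the Gram sums: Σx·x = 25, Σx = 3, Σ1 = 4.
Moment sums: Σx·z = -66, Σz = -3.
det = 25·4 − 3² = 91.
m = ((-66)·4 − 3·(-3))/91 = -255/91; b = (25·(-3) − 3·(-66))/91 = 123/91.
Residuals: 4/91, -2/13, 23/91, -1/7; SSR = 10/91.

SSR = 0.110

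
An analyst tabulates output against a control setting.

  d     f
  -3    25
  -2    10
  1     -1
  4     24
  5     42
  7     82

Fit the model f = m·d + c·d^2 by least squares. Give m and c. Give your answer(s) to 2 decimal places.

m = -1.90, c = 1.97

The normal equations are: 104·m + 498·c = 784;  498·m + 3380·c = 5716.
Eliminating c: 3380·(row 1) − 498·(row 2) gives 103516·m = 3380·784 − 498·5716 = -196648, so m = -49162/25879.
Then c = (5716 − 498·(-49162/25879))/3380 = 51008/25879.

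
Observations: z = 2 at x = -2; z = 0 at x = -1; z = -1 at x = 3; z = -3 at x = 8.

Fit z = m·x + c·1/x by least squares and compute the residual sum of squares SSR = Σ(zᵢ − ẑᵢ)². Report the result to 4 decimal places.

With design matrix A, AᵀA = [[78, 4]; [4, 793/576]] and Aᵀz = [-31, -41/24]ᵀ.
Δ = 78·(793/576) − 4² = 8773/96.
m = ((-31)·(793/576) − 4·(-41/24))/(8773/96) = -20647/52638; c = (78·(-41/24) − 4·(-31))/(8773/96) = -888/8773.
Residuals: 989/849, -25975/52638, 3693/17546, 3964/26319; SSR = 87773/52638.

SSR = 1.6675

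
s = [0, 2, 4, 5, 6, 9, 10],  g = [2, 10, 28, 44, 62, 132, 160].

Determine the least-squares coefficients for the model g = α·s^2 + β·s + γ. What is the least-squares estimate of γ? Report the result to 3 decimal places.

γ = 1.867

Sums needed: Σs^2·s^2 = 18754, Σs^2·s = 2142, Σs^2 = 262, Σs·s = 262, Σs = 36, Σ1 = 7.
Moment sums: Σs^2·g = 30512, Σs·g = 3512, Σg = 438.
Normal equations: [[18754, 2142, 262]; [2142, 262, 36]; [262, 36, 7]]·[α, β, γ]ᵀ = [30512, 3512, 438]ᵀ.
Inverting the 3×3 Gram matrix, [α, β, γ]ᵀ = [73837/49308, 14881/16436, 46033/24654]ᵀ.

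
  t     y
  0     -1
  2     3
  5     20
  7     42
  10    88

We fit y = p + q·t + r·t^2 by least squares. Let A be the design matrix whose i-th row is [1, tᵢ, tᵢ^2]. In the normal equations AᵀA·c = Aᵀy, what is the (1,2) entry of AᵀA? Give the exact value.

24

Row 1 ↔ basis 1, column 2 ↔ basis t, so (AᵀA)_{1,2} = Σᵢ t = (1)·(0) + (1)·(2) + (1)·(5) + (1)·(7) + (1)·(10) = 24.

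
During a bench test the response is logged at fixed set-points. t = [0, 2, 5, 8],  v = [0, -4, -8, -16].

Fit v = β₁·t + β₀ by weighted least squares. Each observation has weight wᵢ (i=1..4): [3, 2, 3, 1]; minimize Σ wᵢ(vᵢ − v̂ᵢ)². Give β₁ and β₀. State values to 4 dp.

β₁ = -1.8182, β₀ = 0.1212

Setting ∂/∂β₁ … = 0 gives: 147·β₁ + 27·β₀ = -264;  27·β₁ + 9·β₀ = -48.
(Σwᵢ·t·t = 147, Σwᵢ·t = 27, Σwᵢ·1 = 9, Σwᵢ·t·v = -264, Σwᵢ·v = -48.)
Determinant 147·9 − 27² = 594.
β₁ = ((-264)·9 − 27·(-48))/594 = -20/11; β₀ = (147·(-48) − 27·(-264))/594 = 4/33.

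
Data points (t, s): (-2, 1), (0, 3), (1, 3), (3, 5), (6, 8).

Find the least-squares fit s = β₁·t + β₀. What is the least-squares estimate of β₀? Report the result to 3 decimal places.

β₀ = 2.624

Entries of XᵀX: Σt·t = 50, Σt = 8, Σ1 = 5.
And Σt·s = 64, Σs = 20.
Normal equations: [[50, 8]; [8, 5]]·[β₁, β₀]ᵀ = [64, 20]ᵀ.
Determinant 50·5 − 8² = 186.
β₁ = (64·5 − 8·20)/186 = 80/93; β₀ = (50·20 − 8·64)/186 = 244/93.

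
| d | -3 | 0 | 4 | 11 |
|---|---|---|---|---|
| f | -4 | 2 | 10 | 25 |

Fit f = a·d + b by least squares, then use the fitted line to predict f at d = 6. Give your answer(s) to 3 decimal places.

f̂ = 14.468

Compute the Gram sums: Σd·d = 146, Σd = 12, Σ1 = 4.
Right-hand side: Σd·f = 327, Σf = 33.
Normal equations: [[146, 12]; [12, 4]]·[a, b]ᵀ = [327, 33]ᵀ.
Δ = 146·4 − 12² = 440.
a = (327·4 − 12·33)/440 = 114/55; b = (146·33 − 12·327)/440 = 447/220.
At d = 6: f̂ = (114/55)·(6) + (447/220)·(1) = 3183/220.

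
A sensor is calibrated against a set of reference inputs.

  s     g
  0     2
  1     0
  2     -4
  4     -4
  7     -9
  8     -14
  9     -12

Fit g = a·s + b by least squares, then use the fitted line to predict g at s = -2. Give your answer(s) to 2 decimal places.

Sums needed: Σs·s = 215, Σs = 31, Σ1 = 7.
For Aᵀg: Σs·g = -307, Σg = -41.
Eliminating b: 7·(row 1) − 31·(row 2) gives 544·a = 7·(-307) − 31·(-41) = -878, so a = -439/272.
Then b = ((-41) − 31·(-439/272))/7 = 351/272.
At s = -2: ĝ = (-439/272)·(-2) + (351/272)·(1) = 1229/272.

ĝ = 4.52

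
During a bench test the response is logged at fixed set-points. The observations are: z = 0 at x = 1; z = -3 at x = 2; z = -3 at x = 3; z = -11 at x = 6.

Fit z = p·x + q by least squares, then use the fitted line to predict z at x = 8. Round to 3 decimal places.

ẑ = -14.964

Compute the Gram sums: Σx·x = 50, Σx = 12, Σ1 = 4.
Right-hand side: Σx·z = -81, Σz = -17.
MᵀM·[p, q]ᵀ = Mᵀz becomes [[50, 12]; [12, 4]]·[p, q]ᵀ = [-81, -17]ᵀ.
Eliminating q: 4·(row 1) − 12·(row 2) gives 56·p = 4·(-81) − 12·(-17) = -120, so p = -15/7.
Then q = ((-17) − 12·(-15/7))/4 = 61/28.
At x = 8: ẑ = (-15/7)·(8) + (61/28)·(1) = -419/28.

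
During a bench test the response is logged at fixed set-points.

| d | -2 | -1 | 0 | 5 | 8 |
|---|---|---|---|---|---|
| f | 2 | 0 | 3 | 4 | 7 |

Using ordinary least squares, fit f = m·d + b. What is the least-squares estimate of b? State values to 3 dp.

Compute the Gram sums: Σd·d = 94, Σd = 10, Σ1 = 5.
Right-hand side: Σd·f = 72, Σf = 16.
Normal equations: [[94, 10]; [10, 5]]·[m, b]ᵀ = [72, 16]ᵀ.
Δ = 94·5 − 10² = 370.
m = (72·5 − 10·16)/370 = 20/37; b = (94·16 − 10·72)/370 = 392/185.

b = 2.119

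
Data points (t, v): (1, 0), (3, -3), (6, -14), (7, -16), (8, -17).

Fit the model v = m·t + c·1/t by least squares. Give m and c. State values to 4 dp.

m = -2.2367, c = 2.9274

Entries of MᵀM: Σt·t = 159, Σt·1/t = 5, Σ1/t·1/t = 33161/28224.
For Mᵀv: Σt·v = -341, Σ1/t·v = -1301/168.
So MᵀM·[m, c]ᵀ = Mᵀv: [[159, 5]; [5, 33161/28224]]·[m, c]ᵀ = [-341, -1301/168]ᵀ.
Determinant 159·(33161/28224) − 5² = 1522333/9408.
m = ((-341)·(33161/28224) − 5·(-1301/168))/(1522333/9408) = -10215061/4566999; c = (159·(-1301/168) − 5·(-341))/(1522333/9408) = 4456536/1522333.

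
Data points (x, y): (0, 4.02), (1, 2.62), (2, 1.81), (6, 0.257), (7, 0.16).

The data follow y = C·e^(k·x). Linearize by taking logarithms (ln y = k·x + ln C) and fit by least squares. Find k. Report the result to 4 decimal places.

Taking logs, ln y = k·x + ln C, so regress ln y on x.
XᵀX = [[90.0000, 16.0000]; [16.0000, 5]], rhs = [-18.8303, -0.2435]ᵀ  (here Σx = 16.0000, Σ(x)² = 90.0000, Σln y = -0.2435, Σx·ln y = -18.8303).
Δ = 90.0000·5 − (16.0000)² = 194.0000; k = (-18.8303·5 − 16.0000·-0.2435)/194.0000 = -0.46524, ln C = (90.0000·-0.2435 − 16.0000·-18.8303)/194.0000 = 1.44006.

k = -0.4652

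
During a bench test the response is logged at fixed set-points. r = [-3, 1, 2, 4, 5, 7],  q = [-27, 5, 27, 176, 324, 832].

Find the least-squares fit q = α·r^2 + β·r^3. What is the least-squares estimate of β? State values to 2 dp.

XᵀX·[α, β]ᵀ = Xᵀq reads: 3380·α + 20746·β = 51554;  20746·α + 138164·β = 338090.
Eliminating β: 138164·(row 1) − 20746·(row 2) gives 36597804·α = 138164·51554 − 20746·338090 = 108891716, so α = 27222929/9149451.
Then β = (338090 − 20746·(27222929/9149451))/138164 = 18301229/9149451.

β = 2.00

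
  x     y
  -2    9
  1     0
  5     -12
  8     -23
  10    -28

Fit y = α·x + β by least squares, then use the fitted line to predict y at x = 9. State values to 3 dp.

Forming MᵀM = [[194, 22]; [22, 5]] and Mᵀy = [-542, -54]ᵀ gives MᵀM·[α, β]ᵀ = Mᵀy.
Δ = 194·5 − 22² = 486.
α = ((-542)·5 − 22·(-54))/486 = -761/243; β = (194·(-54) − 22·(-542))/486 = 724/243.
At x = 9: ŷ = (-761/243)·(9) + (724/243)·(1) = -6125/243.

ŷ = -25.206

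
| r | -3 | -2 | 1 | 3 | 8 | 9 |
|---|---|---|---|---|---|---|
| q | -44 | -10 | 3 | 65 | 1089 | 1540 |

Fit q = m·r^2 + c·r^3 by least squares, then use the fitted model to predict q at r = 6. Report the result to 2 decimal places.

q̂ = 469.97

The normal equations are: 10836·m + 91786·c = 194588;  91786·m + 795108·c = 1683254.
(Σr^2·r^2 = 10836, Σr^2·r^3 = 91786, Σr^3·r^3 = 795108, Σr^2·q = 194588, Σr^3·q = 1683254.)
Eliminating c: 795108·(row 1) − 91786·(row 2) gives 191120492·m = 795108·194588 − 91786·1683254 = 219323860, so m = 54830965/47780123.
Then c = (1683254 − 91786·(54830965/47780123))/795108 = 94821544/47780123.
At r = 6: q̂ = (54830965/47780123)·(36) + (94821544/47780123)·(216) = 22455368244/47780123.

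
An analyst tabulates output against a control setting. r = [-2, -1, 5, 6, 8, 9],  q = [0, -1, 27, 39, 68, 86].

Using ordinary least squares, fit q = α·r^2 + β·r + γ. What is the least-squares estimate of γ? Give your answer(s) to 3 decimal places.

γ = -1.722

MᵀM·[α, β, γ]ᵀ = Mᵀq reads: 12595·α + 1573·β + 211·γ = 13396;  1573·α + 211·β + 25·γ = 1688;  211·α + 25·β + 6·γ = 219.
Solving the 3×3 system (Gaussian elimination) gives α = 52721/53580, β = 46537/53580, γ = -7688/4465.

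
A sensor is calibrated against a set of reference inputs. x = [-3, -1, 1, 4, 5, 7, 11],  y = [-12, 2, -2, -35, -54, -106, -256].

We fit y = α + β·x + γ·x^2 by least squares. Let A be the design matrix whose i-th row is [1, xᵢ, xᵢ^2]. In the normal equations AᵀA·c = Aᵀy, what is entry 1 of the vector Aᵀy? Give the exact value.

-463

Entry 1 ↔ basis 1, so (Aᵀy)_{1} = Σᵢ yᵢ = (1)·(-12) + (1)·(2) + (1)·(-2) + (1)·(-35) + (1)·(-54) + (1)·(-106) + (1)·(-256) = -463.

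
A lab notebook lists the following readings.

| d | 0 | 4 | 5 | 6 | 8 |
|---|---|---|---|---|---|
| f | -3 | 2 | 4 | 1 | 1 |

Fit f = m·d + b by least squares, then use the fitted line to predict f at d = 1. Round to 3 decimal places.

f̂ = -0.943

Entries of MᵀM: Σd·d = 141, Σd = 23, Σ1 = 5.
Moment sums: Σd·f = 42, Σf = 5.
MᵀM·[m, b]ᵀ = Mᵀf becomes [[141, 23]; [23, 5]]·[m, b]ᵀ = [42, 5]ᵀ.
Eliminating b: 5·(row 1) − 23·(row 2) gives 176·m = 5·42 − 23·5 = 95, so m = 95/176.
Then b = (5 − 23·(95/176))/5 = -261/176.
At d = 1: f̂ = (95/176)·(1) + (-261/176)·(1) = -83/88.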